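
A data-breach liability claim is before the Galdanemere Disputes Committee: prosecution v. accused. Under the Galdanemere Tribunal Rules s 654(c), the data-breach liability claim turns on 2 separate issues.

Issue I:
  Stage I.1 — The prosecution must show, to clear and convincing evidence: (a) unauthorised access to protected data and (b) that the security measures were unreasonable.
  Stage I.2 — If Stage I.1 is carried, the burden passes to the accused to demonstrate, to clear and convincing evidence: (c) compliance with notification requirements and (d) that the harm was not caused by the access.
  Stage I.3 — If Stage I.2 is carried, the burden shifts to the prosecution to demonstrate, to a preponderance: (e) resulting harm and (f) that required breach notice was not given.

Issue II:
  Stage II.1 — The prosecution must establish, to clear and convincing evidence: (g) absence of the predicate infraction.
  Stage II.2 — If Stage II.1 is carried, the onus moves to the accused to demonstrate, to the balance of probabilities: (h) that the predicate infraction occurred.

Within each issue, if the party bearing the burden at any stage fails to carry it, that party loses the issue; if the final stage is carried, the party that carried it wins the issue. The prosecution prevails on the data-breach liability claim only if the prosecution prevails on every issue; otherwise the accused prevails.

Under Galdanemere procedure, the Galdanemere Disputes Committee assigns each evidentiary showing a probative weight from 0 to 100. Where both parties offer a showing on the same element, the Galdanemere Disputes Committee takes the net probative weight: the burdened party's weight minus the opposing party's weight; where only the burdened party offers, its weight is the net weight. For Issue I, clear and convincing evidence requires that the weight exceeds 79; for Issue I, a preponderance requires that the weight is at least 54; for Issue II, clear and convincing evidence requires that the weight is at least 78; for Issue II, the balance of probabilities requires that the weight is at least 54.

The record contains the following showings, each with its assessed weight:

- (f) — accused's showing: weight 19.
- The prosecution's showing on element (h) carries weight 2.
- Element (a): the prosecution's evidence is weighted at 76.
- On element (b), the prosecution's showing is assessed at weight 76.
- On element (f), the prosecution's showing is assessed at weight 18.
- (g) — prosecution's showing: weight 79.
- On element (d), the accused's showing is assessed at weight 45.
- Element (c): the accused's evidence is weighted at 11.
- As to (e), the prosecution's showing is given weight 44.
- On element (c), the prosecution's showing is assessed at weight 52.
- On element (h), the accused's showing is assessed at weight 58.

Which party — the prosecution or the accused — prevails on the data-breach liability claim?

— Issue I —
At Stage I.1 the prosecution must meet clear and convincing evidence (weight exceeds 79): on (a) the weight is 76, ≤ 79, so (a) does not meet the standard; on (b) the weight is 76, which does not exceed 79, so (b) does not meet the standard.
  Stage I.1 not carried; the prosecution fails its burden.
The accused prevails on this issue.
— Issue II —
At Stage II.1 the prosecution must meet clear and convincing evidence (weight is at least 78): on (g) the weight is 79, which does reach 78, so (g) meets the standard.
  All elements met. The burden passes to the accused.
At Stage II.2 the accused must meet the balance of probabilities (weight is at least 54): on (h) the weight is 58 less the opposing 2 gives net 56, which does reach 54, so (h) meets the standard.
  The accused carries the last stage.
All stages carried — the accused prevails on this issue.
Per-issue: Issue I → accused; Issue II → accused. The prosecution must prevail on every issue; overall, the accused prevails.

accused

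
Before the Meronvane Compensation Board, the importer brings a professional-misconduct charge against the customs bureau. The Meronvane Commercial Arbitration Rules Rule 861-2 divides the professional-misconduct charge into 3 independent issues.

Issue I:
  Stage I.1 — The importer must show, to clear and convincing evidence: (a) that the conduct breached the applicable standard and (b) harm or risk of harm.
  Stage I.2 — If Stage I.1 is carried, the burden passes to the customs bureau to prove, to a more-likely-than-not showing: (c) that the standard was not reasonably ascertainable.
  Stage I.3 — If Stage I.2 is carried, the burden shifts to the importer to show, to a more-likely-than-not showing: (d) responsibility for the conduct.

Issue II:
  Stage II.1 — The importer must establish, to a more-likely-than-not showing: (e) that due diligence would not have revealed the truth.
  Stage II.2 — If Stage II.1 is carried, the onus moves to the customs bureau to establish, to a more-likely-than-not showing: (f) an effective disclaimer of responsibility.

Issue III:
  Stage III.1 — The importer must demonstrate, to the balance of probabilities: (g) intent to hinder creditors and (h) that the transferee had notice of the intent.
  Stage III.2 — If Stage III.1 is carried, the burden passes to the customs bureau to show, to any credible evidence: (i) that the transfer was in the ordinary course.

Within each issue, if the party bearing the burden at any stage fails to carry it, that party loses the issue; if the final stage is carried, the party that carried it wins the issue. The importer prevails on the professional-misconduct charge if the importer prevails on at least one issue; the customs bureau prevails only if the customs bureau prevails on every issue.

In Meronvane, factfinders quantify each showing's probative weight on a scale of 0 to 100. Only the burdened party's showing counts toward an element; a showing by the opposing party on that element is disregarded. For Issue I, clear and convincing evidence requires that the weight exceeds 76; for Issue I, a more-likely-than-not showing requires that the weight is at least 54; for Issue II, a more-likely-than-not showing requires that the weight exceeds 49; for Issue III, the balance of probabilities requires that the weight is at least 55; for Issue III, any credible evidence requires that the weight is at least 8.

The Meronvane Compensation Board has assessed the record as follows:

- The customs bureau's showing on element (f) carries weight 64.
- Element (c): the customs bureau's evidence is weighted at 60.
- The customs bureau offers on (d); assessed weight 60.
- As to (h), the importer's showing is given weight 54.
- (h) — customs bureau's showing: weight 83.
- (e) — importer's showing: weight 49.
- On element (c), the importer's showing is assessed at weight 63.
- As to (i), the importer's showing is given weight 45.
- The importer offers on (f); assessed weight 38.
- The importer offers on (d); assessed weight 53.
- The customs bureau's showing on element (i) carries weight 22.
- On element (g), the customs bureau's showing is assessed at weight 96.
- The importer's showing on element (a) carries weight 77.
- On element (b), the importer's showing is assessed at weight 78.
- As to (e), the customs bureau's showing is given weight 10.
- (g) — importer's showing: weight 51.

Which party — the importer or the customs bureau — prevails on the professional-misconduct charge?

customs bureau

— Issue I —
At Stage I.1 the importer must meet clear and convincing evidence (weight exceeds 76): on (a) the weight is 77, which does exceed 76, so (a) meets the standard; on (b) the weight is 78, which does exceed 76, so (b) meets the standard.
  Stage I.1 is satisfied; the onus moves to the customs bureau.
At Stage I.2 the customs bureau must meet a more-likely-than-not showing (weight is at least 54): on (c) the weight is 60 (the importer's 63 is given no effect), ≥ 54, so (c) meets the standard.
  All elements met. The burden passes to the importer.
At Stage I.3 the importer must meet a more-likely-than-not showing (weight is at least 54): on (d) the weight is 53 (the customs bureau's 60 is given no effect), < 54, so (d) does not meet the standard.
  Stage I.3 not carried; the importer fails its burden.
The customs bureau prevails on this issue.
— Issue II —
At Stage II.1 the importer must meet a more-likely-than-not showing (weight exceeds 49): on (e) the weight is 49 (the customs bureau's 10 is given no effect), ≤ 49, so (e) does not meet the standard.
  Not every element is met, so the importer fails to carry Stage II.1.
The analysis ends at Stage II.1; the customs bureau prevails on this issue.
— Issue III —
At Stage III.1 the importer must meet the balance of probabilities (weight is at least 55): on (g) the weight is 51 (the customs bureau's 96 is given no effect), which does not reach 55, so (g) does not meet the standard; on (h) the weight is 54 (the customs bureau's 83 is given no effect), < 55, so (h) does not meet the standard.
  Not every element is met, so the importer fails to carry Stage III.1.
The customs bureau prevails on this issue.
Per-issue: Issue I → customs bureau; Issue II → customs bureau; Issue III → customs bureau. The importer must prevail on at least one issue; overall, the customs bureau prevails.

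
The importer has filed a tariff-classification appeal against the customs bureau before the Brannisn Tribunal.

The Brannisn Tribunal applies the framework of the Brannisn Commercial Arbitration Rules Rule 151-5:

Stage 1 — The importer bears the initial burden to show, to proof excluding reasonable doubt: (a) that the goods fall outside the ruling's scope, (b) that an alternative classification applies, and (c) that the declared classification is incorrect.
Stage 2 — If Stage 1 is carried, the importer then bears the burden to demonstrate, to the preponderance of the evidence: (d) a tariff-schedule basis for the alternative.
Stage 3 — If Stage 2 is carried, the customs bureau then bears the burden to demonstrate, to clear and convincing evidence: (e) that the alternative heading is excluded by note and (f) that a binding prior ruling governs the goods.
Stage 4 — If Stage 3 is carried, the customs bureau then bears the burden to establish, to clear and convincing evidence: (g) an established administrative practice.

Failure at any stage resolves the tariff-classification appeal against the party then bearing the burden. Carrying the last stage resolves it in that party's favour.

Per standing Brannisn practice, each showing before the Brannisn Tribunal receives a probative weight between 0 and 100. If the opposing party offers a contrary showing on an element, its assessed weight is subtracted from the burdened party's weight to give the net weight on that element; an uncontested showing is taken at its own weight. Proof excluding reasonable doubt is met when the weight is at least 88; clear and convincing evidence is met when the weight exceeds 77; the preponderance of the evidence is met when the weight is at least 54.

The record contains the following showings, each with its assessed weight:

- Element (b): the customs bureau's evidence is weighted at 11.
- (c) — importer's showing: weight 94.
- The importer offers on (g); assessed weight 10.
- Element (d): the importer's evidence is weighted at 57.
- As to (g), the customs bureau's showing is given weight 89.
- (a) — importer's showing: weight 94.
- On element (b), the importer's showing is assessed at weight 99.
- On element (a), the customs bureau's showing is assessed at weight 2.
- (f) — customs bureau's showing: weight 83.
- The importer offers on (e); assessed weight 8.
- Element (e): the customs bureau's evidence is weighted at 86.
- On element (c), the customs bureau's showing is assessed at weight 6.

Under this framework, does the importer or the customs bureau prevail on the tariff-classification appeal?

customs bureau

At Stage 1 the importer must meet proof excluding reasonable doubt (weight is at least 88): on (a) the weight is 94 less the opposing 2 gives net 92, ≥ 88, so (a) meets the standard; on (b) the weight is 99 less the opposing 11 gives net 88, which does reach 88, so (b) meets the standard; on (c) the weight is 94 less the opposing 6 gives net 88, which does reach 88, so (c) meets the standard.
  Stage 1 carried; the burden remains with the importer.
At Stage 2 the importer must meet the preponderance of the evidence (weight is at least 54): on (d) the weight is 57, which does reach 54, so (d) meets the standard.
  Stage 2 is satisfied; the onus moves to the customs bureau.
At Stage 3 the customs bureau must meet clear and convincing evidence (weight exceeds 77): on (e) the weight is 86 less the opposing 8 gives net 78, > 77, so (e) meets the standard; on (f) the weight is 83, which does exceed 77, so (f) meets the standard.
  Stage 3 carried; the burden remains with the customs bureau.
At Stage 4 the customs bureau must meet clear and convincing evidence (weight exceeds 77): on (g) the weight is 89 less the opposing 10 gives net 79, > 77, so (g) meets the standard.
  The customs bureau carries the last stage.
All stages carried — the customs bureau prevails.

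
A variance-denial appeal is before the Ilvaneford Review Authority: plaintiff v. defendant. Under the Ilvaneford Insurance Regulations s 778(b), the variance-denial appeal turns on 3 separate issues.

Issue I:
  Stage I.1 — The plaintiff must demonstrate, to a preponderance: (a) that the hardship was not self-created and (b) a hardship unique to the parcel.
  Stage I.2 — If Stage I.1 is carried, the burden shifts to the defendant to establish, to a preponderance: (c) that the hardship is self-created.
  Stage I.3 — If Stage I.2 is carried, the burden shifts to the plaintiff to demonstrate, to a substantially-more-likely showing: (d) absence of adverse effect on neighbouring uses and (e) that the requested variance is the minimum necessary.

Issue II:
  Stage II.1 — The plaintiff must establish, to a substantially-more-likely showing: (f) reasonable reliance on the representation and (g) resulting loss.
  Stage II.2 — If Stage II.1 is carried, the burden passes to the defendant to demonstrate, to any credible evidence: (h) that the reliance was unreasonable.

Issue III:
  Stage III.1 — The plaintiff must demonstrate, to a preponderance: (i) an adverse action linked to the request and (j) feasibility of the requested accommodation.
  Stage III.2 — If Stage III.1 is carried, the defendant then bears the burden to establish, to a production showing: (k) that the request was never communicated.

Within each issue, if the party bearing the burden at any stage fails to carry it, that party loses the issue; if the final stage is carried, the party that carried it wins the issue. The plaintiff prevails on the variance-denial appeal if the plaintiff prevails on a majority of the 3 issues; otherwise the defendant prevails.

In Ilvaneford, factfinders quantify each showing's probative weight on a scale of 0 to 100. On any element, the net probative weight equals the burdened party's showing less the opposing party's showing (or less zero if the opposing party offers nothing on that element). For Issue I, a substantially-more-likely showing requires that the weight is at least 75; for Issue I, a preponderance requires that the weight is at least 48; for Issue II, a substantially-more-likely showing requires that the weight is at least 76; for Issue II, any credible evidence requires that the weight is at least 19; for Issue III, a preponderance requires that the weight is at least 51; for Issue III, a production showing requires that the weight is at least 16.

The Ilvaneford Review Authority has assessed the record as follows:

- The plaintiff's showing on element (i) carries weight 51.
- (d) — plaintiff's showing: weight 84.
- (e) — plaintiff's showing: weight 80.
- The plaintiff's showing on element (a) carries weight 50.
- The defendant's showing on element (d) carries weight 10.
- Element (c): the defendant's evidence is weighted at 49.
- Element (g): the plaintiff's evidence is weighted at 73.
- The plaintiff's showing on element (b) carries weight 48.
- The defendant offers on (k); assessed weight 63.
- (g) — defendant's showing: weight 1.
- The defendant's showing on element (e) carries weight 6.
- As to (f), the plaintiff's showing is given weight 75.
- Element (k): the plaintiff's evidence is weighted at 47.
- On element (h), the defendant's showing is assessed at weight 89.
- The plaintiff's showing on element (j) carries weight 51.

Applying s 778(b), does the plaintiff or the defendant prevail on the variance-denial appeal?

defendant

— Issue I —
Stage I.1 (plaintiff, a preponderance, weight is at least 48): (a) 50 ≥ 48 — meets; (b) 48 ≥ 48 — meets.
  Stage I.1 is satisfied; the onus moves to the defendant.
Stage I.2 (defendant, a preponderance, weight is at least 48): (c) 49 ≥ 48 — meets.
  All elements met. The burden passes to the plaintiff.
Stage I.3 (plaintiff, a substantially-more-likely showing, weight is at least 75): (d) net 84−10=74 < 75 — fails; (e) net 80−6=74 < 75 — fails.
  The plaintiff does not carry Stage I.3.
So the defendant prevails on this issue.
— Issue II —
At Stage II.1 the plaintiff must meet a substantially-more-likely showing (weight is at least 76): on (f) the weight is 75, < 76, so (f) does not meet the standard; on (g) the weight is 73 less the opposing 1 gives net 72, < 76, so (g) does not meet the standard.
  The plaintiff does not carry Stage II.1.
The analysis ends at Stage II.1; the defendant prevails on this issue.
— Issue III —
Stage III.1 — burden on plaintiff; standard: a preponderance (weight is at least 51).
    (i): 51 ≥ 51 [met]
    (j): 51 ≥ 51 [met]
  All elements met. The burden passes to the defendant.
Stage III.2 — burden on defendant; standard: a production showing (weight is at least 16).
    (k): 63 − 47 = 16 ≥ 16 [met]
  Stage III.2 carried; the final stage is satisfied.
All stages carried — the defendant prevails on this issue.
Per-issue: Issue I → defendant; Issue II → defendant; Issue III → defendant. The plaintiff must prevail on a majority of issues; overall, the defendant prevails.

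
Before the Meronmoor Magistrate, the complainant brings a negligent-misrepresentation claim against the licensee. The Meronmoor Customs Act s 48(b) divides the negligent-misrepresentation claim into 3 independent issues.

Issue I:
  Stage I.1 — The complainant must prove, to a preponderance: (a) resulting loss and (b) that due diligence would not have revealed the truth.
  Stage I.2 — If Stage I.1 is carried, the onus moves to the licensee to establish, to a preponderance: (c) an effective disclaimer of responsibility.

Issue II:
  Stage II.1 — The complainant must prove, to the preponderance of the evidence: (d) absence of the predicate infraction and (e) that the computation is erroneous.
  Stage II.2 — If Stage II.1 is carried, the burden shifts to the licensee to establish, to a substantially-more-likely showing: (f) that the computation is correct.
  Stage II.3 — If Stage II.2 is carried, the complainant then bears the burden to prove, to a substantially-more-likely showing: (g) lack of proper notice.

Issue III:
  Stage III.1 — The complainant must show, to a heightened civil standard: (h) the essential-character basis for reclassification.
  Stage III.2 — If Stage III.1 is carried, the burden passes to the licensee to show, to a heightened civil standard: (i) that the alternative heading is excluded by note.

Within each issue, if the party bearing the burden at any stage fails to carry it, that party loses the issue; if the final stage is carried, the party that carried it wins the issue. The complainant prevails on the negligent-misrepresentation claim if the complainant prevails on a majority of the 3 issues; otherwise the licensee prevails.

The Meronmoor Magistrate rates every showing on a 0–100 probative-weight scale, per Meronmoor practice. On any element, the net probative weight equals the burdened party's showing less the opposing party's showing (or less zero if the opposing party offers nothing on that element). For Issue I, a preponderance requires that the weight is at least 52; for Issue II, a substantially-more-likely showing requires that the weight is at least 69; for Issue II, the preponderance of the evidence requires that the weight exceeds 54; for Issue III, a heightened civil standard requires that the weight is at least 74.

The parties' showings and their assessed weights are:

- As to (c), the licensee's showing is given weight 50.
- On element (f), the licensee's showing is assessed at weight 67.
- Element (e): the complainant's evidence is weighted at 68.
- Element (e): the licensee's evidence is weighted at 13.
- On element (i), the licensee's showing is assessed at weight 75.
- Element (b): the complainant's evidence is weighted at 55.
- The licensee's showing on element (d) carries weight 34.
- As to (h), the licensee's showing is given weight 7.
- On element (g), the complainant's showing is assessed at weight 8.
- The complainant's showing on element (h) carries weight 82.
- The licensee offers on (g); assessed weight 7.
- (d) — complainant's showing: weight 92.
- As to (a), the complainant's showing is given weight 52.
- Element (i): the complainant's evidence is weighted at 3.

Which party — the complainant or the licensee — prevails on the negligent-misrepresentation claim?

complainant

— Issue I —
Stage I.1 (complainant, a preponderance, weight is at least 52): (a) 52 ≥ 52 — meets; (b) 55 ≥ 52 — meets.
  Stage I.1 carried; the burden shifts to the licensee.
Stage I.2 (licensee, a preponderance, weight is at least 52): (c) 50 < 52 — fails.
  Not every element is met, so the licensee fails to carry Stage I.2.
The analysis ends at Stage I.2; the complainant prevails on this issue.
— Issue II —
Stage II.1 (complainant, the preponderance of the evidence, weight exceeds 54): (d) net 92−34=58 > 54 — meets; (e) net 68−13=55 > 54 — meets.
  The complainant carries Stage II.1; the licensee now bears the burden.
Stage II.2 (licensee, a substantially-more-likely showing, weight is at least 69): (f) 67 < 69 — fails.
  The licensee does not carry Stage II.2.
So the complainant prevails on this issue.
— Issue III —
Stage III.1 — burden on complainant; standard: a heightened civil standard (weight is at least 74).
    (h): 82 − 7 = 75 ≥ 74 [met]
  Stage III.1 carried; the burden shifts to the licensee.
Stage III.2 — burden on licensee; standard: a heightened civil standard (weight is at least 74).
    (i): 75 − 3 = 72 < 74 [not met]
  Not every element is met, so the licensee fails to carry Stage III.2.
So the complainant prevails on this issue.
Per-issue: Issue I → complainant; Issue II → complainant; Issue III → complainant. The complainant must prevail on a majority of issues; overall, the complainant prevails.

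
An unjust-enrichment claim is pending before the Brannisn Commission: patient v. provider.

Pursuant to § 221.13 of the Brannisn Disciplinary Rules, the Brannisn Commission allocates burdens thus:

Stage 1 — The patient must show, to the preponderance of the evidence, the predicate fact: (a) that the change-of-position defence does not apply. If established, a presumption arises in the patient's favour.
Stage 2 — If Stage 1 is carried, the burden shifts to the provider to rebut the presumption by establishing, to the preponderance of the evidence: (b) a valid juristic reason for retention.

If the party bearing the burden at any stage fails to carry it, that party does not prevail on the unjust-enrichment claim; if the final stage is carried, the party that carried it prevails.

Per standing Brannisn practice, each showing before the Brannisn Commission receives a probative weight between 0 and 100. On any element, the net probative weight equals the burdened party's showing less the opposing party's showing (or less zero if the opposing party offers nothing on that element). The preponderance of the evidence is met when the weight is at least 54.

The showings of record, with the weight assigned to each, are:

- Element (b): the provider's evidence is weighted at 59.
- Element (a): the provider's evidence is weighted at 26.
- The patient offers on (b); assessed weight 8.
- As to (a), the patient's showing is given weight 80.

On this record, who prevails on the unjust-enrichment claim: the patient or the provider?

Stage 1 (patient, the preponderance of the evidence, weight is at least 54): (a) net 80−26=54 ≥ 54 — meets.
  The patient carries Stage 1; the provider now bears the burden.
Stage 2 (provider, the preponderance of the evidence, weight is at least 54): (b) net 59−8=51 < 54 — fails.
  Stage 2 not carried; the provider fails its burden.
The patient prevails.

patient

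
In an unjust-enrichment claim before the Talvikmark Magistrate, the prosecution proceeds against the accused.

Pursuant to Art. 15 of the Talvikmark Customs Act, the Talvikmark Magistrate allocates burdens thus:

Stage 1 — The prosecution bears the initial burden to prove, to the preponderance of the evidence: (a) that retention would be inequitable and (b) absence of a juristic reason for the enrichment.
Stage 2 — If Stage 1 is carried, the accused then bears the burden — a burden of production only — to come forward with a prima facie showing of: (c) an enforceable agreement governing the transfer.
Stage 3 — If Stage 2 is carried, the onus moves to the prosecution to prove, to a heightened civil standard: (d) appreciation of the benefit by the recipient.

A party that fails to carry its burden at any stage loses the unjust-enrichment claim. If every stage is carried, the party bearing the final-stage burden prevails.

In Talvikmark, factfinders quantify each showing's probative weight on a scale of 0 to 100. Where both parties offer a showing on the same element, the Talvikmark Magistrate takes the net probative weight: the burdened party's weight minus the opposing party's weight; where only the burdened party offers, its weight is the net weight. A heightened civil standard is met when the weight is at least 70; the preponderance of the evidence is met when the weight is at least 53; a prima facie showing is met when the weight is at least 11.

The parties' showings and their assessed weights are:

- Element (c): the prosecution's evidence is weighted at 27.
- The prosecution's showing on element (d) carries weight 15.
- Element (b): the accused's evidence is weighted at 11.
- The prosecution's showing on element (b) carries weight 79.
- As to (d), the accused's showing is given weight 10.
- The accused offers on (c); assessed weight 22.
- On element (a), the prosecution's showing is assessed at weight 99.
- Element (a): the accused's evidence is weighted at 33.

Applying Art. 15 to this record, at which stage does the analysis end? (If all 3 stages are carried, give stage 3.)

Stage 1 — burden on prosecution; standard: the preponderance of the evidence (weight is at least 53).
    (a): 99 − 33 = 66 ≥ 53 [met]
    (b): 79 − 11 = 68 ≥ 53 [met]
  Stage 1 carried; the burden shifts to the accused.
Stage 2 — burden on accused; standard: a prima facie showing (weight is at least 11).
    (c): 22 − 27 = -5 < 11 [not met]
  The accused does not carry Stage 2.
The analysis ends at Stage 2; the prosecution prevails.

stage 2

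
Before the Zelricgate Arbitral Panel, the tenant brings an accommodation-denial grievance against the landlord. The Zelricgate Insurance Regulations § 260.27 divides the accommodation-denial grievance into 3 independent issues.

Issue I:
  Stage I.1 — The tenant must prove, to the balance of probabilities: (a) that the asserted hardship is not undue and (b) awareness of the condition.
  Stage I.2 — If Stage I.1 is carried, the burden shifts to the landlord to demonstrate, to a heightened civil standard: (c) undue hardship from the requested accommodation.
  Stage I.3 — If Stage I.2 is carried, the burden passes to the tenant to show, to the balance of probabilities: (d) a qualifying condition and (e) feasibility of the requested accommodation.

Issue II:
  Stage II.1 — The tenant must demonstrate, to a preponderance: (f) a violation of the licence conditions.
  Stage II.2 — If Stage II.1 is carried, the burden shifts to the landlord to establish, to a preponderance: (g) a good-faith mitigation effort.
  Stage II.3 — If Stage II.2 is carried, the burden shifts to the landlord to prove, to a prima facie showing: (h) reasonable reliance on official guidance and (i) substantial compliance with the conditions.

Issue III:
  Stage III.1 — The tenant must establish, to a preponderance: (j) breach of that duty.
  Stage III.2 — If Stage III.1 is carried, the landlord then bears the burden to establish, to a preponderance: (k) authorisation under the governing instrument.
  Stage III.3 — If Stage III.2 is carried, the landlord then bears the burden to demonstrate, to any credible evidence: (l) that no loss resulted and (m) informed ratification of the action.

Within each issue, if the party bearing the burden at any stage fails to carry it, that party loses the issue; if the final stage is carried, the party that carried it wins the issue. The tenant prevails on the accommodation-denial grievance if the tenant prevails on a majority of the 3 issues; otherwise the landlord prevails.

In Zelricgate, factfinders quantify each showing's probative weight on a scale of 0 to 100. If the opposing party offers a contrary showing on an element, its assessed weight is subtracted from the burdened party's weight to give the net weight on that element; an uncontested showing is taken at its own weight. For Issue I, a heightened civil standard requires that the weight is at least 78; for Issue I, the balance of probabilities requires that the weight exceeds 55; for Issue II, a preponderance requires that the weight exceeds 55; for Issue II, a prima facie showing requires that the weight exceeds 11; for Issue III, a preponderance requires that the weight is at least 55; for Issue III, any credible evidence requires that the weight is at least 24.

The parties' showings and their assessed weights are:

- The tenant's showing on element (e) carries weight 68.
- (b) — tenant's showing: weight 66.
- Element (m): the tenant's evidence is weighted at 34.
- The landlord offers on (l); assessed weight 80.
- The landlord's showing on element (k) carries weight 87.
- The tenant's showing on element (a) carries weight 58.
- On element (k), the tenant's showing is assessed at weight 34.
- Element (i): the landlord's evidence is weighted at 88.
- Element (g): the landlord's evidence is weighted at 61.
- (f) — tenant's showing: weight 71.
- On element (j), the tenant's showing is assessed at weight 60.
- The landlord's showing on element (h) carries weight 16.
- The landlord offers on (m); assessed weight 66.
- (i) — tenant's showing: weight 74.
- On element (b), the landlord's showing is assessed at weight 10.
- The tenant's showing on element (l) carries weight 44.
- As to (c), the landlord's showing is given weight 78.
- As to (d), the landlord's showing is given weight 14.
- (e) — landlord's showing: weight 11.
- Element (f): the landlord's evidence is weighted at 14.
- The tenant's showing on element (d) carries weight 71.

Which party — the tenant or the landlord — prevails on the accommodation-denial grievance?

tenant

— Issue I —
At Stage I.1 the tenant must meet the balance of probabilities (weight exceeds 55): on (a) the weight is 58, > 55, so (a) meets the standard; on (b) the weight is 66 less the opposing 10 gives net 56, which does exceed 55, so (b) meets the standard.
  Stage I.1 is satisfied; the onus moves to the landlord.
At Stage I.2 the landlord must meet a heightened civil standard (weight is at least 78): on (c) the weight is 78, which does reach 78, so (c) meets the standard.
  All elements met. The burden passes to the tenant.
At Stage I.3 the tenant must meet the balance of probabilities (weight exceeds 55): on (d) the weight is 71 less the opposing 14 gives net 57, which does exceed 55, so (d) meets the standard; on (e) the weight is 68 less the opposing 11 gives net 57, > 55, so (e) meets the standard.
  Stage I.3 carried; the final stage is satisfied.
All stages carried — the tenant prevails on this issue.
— Issue II —
Stage II.1 (tenant, a preponderance, weight exceeds 55): (f) net 71−14=57 > 55 — meets.
  All elements met. The burden passes to the landlord.
Stage II.2 (landlord, a preponderance, weight exceeds 55): (g) 61 > 55 — meets.
  All elements met. The landlord retains the burden for Stage II.3.
Stage II.3 (landlord, a prima facie showing, weight exceeds 11): (h) 16 > 11 — meets; (i) net 88−74=14 > 11 — meets.
  Stage II.3 carried; the final stage is satisfied.
With every stage satisfied, the landlord prevails on this issue.
— Issue III —
At Stage III.1 the tenant must meet a preponderance (weight is at least 55): on (j) the weight is 60, ≥ 55, so (j) meets the standard.
  Stage III.1 carried; the burden shifts to the landlord.
At Stage III.2 the landlord must meet a preponderance (weight is at least 55): on (k) the weight is 87 less the opposing 34 gives net 53, which does not reach 55, so (k) does not meet the standard.
  Stage III.2 not carried; the landlord fails its burden.
The tenant prevails on this issue.
Per-issue: Issue I → tenant; Issue II → landlord; Issue III → tenant. The tenant must prevail on a majority of issues; overall, the tenant prevails.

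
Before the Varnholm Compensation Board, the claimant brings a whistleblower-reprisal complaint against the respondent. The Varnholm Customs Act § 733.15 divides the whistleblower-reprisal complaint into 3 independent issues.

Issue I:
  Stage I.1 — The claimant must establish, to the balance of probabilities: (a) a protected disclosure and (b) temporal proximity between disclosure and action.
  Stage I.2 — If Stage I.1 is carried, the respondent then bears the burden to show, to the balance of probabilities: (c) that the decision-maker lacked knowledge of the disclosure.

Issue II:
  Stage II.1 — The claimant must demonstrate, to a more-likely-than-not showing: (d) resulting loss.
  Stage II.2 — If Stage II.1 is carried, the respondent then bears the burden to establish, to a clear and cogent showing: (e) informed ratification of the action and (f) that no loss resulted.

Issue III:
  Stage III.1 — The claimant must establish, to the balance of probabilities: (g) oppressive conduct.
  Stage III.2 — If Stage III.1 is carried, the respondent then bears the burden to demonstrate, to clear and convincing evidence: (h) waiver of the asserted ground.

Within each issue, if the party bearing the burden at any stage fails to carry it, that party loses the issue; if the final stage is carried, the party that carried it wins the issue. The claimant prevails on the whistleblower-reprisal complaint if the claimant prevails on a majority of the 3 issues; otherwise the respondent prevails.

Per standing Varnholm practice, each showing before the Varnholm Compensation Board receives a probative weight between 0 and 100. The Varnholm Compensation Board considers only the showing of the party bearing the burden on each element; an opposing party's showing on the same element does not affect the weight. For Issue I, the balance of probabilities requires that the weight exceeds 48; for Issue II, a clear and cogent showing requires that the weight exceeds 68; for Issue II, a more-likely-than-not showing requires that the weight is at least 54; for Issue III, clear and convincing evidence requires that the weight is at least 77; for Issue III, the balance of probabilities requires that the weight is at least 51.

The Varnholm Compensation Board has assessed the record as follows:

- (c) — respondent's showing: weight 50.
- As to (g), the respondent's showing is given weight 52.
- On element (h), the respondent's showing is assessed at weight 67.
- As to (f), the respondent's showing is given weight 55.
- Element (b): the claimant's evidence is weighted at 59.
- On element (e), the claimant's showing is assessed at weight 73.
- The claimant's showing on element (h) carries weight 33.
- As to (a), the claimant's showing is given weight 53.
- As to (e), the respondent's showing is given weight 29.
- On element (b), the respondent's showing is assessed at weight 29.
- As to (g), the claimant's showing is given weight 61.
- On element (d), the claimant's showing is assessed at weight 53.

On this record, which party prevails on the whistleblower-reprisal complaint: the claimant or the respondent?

— Issue I —
Stage I.1 — burden on claimant; standard: the balance of probabilities (weight exceeds 48).
    (a): 53 > 48 [met]
    (b): 59 (respondent's 29 disregarded) > 48 [met]
  Stage I.1 carried; the burden shifts to the respondent.
Stage I.2 — burden on respondent; standard: the balance of probabilities (weight exceeds 48).
    (c): 50 > 48 [met]
  Stage I.2 carried; the final stage is satisfied.
With every stage satisfied, the respondent prevails on this issue.
— Issue II —
Stage II.1 (claimant, a more-likely-than-not showing, weight is at least 54): (d) 53 < 54 — fails.
  Stage II.1 not carried; the claimant fails its burden.
The respondent prevails on this issue.
— Issue III —
At Stage III.1 the claimant must meet the balance of probabilities (weight is at least 51): on (g) the weight is 61 (the respondent's 52 is given no effect), which does reach 51, so (g) meets the standard.
  Stage III.1 is satisfied; the onus moves to the respondent.
At Stage III.2 the respondent must meet clear and convincing evidence (weight is at least 77): on (h) the weight is 67 (the claimant's 33 is given no effect), which does not reach 77, so (h) does not meet the standard.
  The respondent does not carry Stage III.2.
The analysis ends at Stage III.2; the claimant prevails on this issue.
Per-issue: Issue I → respondent; Issue II → respondent; Issue III → claimant. The claimant must prevail on a majority of issues; overall, the respondent prevails.

respondent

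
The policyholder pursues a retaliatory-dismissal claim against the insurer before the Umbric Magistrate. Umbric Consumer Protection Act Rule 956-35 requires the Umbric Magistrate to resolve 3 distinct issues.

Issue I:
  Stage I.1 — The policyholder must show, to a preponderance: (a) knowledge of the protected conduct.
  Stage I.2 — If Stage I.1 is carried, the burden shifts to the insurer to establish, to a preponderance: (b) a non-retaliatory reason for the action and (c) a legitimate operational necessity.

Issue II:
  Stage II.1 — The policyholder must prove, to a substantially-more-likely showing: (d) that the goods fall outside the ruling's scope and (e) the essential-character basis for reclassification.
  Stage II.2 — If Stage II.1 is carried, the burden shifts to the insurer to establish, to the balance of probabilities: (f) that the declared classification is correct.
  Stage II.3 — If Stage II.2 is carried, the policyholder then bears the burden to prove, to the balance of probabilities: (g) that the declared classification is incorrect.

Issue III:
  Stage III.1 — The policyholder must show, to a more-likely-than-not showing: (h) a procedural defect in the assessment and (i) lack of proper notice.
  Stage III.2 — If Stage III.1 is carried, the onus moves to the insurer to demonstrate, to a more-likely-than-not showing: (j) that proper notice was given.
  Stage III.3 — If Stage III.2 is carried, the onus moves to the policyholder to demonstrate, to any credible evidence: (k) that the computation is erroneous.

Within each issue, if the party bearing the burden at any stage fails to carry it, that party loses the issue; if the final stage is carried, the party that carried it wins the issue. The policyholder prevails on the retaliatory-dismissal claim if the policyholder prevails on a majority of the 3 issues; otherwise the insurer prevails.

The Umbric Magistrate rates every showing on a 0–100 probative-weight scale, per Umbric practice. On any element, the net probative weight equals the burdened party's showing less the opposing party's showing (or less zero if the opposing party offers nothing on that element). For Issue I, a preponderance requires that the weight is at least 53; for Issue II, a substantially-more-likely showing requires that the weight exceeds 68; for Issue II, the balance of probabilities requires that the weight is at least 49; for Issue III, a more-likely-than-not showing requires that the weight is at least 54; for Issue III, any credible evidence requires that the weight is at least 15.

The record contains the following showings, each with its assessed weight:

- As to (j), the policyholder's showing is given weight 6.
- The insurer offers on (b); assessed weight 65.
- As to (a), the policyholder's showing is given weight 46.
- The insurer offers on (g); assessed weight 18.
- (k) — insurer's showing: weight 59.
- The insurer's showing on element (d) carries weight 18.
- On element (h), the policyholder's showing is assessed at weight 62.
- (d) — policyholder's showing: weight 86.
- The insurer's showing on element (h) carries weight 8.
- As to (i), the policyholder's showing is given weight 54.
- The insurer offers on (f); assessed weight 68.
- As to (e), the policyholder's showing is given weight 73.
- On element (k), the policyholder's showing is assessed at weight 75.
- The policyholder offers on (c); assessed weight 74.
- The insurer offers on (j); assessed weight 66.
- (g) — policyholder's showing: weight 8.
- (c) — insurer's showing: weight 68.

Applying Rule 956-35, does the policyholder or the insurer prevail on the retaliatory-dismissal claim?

— Issue I —
At Stage I.1 the policyholder must meet a preponderance (weight is at least 53): on (a) the weight is 46, < 53, so (a) does not meet the standard.
  Stage I.1 not carried; the policyholder fails its burden.
The insurer prevails on this issue.
— Issue II —
At Stage II.1 the policyholder must meet a substantially-more-likely showing (weight exceeds 68): on (d) the weight is 86 less the opposing 18 gives net 68, which does not exceed 68, so (d) does not meet the standard; on (e) the weight is 73, > 68, so (e) meets the standard.
  Stage II.1 not carried; the policyholder fails its burden.
So the insurer prevails on this issue.
— Issue III —
At Stage III.1 the policyholder must meet a more-likely-than-not showing (weight is at least 54): on (h) the weight is 62 less the opposing 8 gives net 54, ≥ 54, so (h) meets the standard; on (i) the weight is 54, which does reach 54, so (i) meets the standard.
  Stage III.1 is satisfied; the onus moves to the insurer.
At Stage III.2 the insurer must meet a more-likely-than-not showing (weight is at least 54): on (j) the weight is 66 less the opposing 6 gives net 60, ≥ 54, so (j) meets the standard.
  Stage III.2 is satisfied; the onus moves to the policyholder.
At Stage III.3 the policyholder must meet any credible evidence (weight is at least 15): on (k) the weight is 75 less the opposing 59 gives net 16, which does reach 15, so (k) meets the standard.
  The policyholder carries the last stage.
Every stage carried; the policyholder prevails on this issue.
Per-issue: Issue I → insurer; Issue II → insurer; Issue III → policyholder. The policyholder must prevail on a majority of issues; overall, the insurer prevails.

insurer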